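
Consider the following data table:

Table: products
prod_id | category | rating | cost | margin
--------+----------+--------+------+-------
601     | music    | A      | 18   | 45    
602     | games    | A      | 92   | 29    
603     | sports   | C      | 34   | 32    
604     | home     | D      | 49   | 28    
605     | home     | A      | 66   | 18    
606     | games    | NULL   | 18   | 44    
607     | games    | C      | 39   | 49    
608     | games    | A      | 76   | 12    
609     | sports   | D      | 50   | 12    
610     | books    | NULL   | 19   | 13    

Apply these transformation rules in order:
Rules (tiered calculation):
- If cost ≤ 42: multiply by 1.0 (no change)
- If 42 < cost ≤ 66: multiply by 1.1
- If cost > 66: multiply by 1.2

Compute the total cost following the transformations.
511.1

Step 1: Tier 1 (cost ≤ 42): 5 records, sum = 128 × 1.0 = 128.0
Step 2: Tier 2 (42 < cost ≤ 66): 3 records, sum = 165 × 1.1 = 181.5
Step 3: Tier 3 (cost > 66): 2 records, sum = 168 × 1.2 = 201.6
Step 4: Final sum = 128.0 + 181.5 + 201.6 = 511.1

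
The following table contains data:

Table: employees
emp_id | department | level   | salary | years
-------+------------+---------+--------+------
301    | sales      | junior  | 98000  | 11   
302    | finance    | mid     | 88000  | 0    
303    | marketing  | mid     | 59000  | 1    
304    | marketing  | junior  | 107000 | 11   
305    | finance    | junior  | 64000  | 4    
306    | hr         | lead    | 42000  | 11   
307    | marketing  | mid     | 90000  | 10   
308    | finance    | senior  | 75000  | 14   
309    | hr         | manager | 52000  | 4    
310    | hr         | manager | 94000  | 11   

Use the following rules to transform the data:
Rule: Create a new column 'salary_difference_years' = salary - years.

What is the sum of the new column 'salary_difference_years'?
768923

Step 1: For each record, compute salary - years
Example calculations:
  98000 - 11 = 97989
  88000 - 0 = 88000
  59000 - 1 = 58999
  ...
Step 2: Sum all derived values
Step 3: Total = 768923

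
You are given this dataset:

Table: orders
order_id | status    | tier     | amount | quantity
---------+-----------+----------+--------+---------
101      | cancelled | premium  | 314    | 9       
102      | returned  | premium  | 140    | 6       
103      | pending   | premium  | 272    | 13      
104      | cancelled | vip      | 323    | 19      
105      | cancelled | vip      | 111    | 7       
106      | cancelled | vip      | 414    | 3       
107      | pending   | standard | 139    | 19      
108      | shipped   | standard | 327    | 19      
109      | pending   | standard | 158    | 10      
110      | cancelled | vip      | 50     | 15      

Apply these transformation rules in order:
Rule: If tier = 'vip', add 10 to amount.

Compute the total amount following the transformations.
2288

Step 1: Count records where tier = 'vip': 4
Step 2: Total bonus added: 4 × 10 = 40
Step 3: Original sum of amount: 2248
Step 4: Final sum = 2248 + 40 = 2288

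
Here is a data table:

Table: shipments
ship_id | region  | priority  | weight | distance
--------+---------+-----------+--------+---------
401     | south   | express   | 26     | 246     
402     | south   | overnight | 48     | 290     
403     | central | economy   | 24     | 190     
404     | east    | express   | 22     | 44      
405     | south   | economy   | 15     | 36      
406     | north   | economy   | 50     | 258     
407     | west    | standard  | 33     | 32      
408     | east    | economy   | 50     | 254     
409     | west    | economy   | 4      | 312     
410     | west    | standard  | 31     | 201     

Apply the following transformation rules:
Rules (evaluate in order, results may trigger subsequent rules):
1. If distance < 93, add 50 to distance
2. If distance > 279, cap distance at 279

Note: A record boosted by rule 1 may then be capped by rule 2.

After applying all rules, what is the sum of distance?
1969

Step 1: Apply rule 1 to records with distance < 93
  - 3 records get bonus of 50
  - Of these, 0 records then exceed 279 and get capped
Step 2: Apply rule 2 to records with distance > 279
  - 2 records (original) are capped
Step 3: Calculate final sum = 1969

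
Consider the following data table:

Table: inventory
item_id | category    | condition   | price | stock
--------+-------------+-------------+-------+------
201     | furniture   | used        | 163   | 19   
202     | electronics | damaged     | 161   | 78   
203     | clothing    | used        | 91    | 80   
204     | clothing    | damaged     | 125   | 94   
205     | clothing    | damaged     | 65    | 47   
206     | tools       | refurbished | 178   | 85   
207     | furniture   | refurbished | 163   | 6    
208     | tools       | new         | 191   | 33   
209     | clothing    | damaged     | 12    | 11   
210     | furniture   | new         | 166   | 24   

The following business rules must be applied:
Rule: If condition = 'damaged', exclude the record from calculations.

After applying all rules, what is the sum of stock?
247

Step 1: Identify records where condition = 'damaged'
Step 2: The excluded records sum to 230
Step 3: Original total stock = 477
Step 4: Remaining total = 477 - 230 = 247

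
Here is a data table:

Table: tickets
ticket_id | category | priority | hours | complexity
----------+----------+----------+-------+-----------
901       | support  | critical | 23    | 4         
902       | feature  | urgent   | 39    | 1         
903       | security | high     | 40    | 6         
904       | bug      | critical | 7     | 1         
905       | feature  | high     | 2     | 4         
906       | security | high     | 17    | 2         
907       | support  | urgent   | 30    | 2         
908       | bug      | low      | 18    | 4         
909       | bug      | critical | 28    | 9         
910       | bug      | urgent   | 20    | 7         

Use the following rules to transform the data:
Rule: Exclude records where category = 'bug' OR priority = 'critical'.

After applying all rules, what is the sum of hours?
128

Step 1: Find records where category = 'bug' OR priority = 'critical'
Step 2: 5 records match, summing to 96
Step 3: Original sum: 224
Step 4: Remaining sum = 224 - 96 = 128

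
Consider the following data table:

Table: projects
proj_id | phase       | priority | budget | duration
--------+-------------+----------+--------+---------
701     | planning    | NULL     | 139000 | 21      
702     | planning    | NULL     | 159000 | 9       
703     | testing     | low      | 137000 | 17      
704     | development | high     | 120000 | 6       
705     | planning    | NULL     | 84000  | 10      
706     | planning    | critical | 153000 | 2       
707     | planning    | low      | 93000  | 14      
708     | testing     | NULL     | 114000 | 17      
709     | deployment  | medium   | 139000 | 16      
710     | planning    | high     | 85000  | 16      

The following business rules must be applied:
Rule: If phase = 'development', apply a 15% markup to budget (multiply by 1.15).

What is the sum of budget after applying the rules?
1241000.0

Step 1: Records with phase = 'development' have total budget = 120000
Step 2: Apply multiplier: 120000 × 1.15 = 138000.0
Step 3: Other records total: 1103000
Step 4: Final sum = 138000.0 + 1103000 = 1241000.0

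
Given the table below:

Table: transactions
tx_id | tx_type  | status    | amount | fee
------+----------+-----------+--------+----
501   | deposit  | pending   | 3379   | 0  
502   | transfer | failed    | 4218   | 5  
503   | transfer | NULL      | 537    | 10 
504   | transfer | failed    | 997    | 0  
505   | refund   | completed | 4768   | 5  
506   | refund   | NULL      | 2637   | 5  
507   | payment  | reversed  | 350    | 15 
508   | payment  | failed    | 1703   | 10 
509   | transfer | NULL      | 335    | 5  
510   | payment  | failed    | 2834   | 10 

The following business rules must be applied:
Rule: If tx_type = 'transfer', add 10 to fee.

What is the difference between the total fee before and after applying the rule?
40

Step 1: Original sum of fee = 65
Step 2: 4 records have tx_type = 'transfer'
Step 3: Each affected record changes by 10
Step 4: Total change = 4 × 10 = 40
Step 5: New sum = 65 + 40 = 105
Step 6: Difference = |105 - 65| = 40
        (Sum increased by 40)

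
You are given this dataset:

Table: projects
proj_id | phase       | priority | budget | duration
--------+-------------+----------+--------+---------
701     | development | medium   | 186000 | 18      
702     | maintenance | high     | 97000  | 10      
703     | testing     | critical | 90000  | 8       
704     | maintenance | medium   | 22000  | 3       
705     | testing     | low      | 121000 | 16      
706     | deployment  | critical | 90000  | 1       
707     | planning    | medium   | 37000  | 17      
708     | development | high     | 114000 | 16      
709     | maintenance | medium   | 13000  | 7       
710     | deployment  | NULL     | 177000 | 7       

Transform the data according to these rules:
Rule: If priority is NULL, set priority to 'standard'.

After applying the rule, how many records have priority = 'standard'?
1

Step 1: Count records where priority IS NULL
Step 2: Found 1 records with NULL priority
Step 3: These records will have priority set to 'standard'
Step 4: Records already having priority = 'standard': 0
Step 5: Answer: 1 + 0 = 1 records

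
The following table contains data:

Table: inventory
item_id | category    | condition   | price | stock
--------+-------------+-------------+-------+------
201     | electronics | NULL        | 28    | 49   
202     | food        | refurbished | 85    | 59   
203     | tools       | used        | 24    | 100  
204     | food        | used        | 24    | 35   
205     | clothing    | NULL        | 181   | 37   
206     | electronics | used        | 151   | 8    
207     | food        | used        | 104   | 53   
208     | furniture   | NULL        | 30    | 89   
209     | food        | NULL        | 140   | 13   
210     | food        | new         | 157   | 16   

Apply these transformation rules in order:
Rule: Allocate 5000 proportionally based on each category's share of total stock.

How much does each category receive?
clothing: 403.05, electronics: 620.92, food: 1917.21, furniture: 969.5, tools: 1089.32

Step 1: Calculate total stock = 459
Step 2: Calculate each category's proportion:
  clothing: 37/459 = 8.06% → 403.05
  electronics: 57/459 = 12.42% → 620.92
  food: 176/459 = 38.34% → 1917.21
  furniture: 89/459 = 19.39% → 969.5
  tools: 100/459 = 21.79% → 1089.32
Step 3: Verify: sum of allocations ≈ 5000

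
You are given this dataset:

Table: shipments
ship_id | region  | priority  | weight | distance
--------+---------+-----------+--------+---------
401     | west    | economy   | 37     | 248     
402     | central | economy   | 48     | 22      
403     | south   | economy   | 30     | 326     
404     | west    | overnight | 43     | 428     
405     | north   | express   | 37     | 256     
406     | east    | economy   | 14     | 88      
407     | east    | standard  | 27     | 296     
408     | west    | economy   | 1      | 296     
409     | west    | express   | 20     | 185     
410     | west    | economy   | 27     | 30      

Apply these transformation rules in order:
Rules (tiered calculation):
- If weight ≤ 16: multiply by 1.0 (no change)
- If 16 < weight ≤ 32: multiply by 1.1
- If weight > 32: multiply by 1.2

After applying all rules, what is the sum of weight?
327.4

Step 1: Tier 1 (weight ≤ 16): 2 records, sum = 15 × 1.0 = 15.0
Step 2: Tier 2 (16 < weight ≤ 32): 4 records, sum = 104 × 1.1 = 114.4
Step 3: Tier 3 (weight > 32): 4 records, sum = 165 × 1.2 = 198.0
Step 4: Final sum = 15.0 + 114.4 + 198.0 = 327.4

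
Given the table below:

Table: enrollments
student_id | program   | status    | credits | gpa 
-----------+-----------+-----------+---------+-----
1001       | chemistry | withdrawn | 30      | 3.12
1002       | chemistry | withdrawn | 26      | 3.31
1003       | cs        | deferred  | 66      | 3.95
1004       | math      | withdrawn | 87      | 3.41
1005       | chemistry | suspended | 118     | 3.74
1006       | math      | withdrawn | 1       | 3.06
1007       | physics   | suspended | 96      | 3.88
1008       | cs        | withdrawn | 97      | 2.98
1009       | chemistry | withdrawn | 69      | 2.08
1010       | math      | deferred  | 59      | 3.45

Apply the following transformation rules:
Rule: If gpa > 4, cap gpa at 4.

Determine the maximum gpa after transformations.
3.95

Step 1: Original maximum gpa = 3.95
Step 2: Check cap of 4 against maximum
Step 3: No records exceed the cap (max 3.95 <= cap 4), so no capping applies
Step 4: Maximum after transformation = 3.95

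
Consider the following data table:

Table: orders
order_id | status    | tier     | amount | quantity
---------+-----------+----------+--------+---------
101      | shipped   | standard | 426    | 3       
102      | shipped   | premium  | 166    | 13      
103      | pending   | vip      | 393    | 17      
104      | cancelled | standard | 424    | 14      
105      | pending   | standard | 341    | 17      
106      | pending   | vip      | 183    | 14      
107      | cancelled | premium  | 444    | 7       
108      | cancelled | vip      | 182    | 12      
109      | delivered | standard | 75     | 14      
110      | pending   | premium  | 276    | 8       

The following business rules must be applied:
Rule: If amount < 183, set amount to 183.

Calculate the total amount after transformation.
3036

Step 1: 3 records have amount < 183
Step 2: These records originally summed to 423
Step 3: After setting to minimum: 3 × 183 = 549
Step 4: Unaffected records sum: 2487
Step 5: Final sum = 549 + 2487 = 3036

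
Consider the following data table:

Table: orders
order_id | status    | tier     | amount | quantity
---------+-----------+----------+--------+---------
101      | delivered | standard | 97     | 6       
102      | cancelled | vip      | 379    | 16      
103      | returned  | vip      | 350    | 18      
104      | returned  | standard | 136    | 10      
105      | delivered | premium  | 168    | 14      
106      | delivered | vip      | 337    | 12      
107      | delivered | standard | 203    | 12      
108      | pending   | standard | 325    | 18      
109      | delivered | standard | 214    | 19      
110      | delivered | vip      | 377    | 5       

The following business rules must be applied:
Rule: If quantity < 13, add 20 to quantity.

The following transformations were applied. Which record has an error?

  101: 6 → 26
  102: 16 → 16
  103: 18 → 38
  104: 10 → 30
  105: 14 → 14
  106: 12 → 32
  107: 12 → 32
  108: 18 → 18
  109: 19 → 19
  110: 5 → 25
Record 103 has an error. The correct transformed value should be 18, not 38.

Step 1: Check each record against the rule
Step 2: Record 103 has quantity = 18
Step 3: Since 18 >= 13, the bonus should not have been applied
Step 4: Correct value = 18, but claimed value = 38
Conclusion: Record 103 has the error.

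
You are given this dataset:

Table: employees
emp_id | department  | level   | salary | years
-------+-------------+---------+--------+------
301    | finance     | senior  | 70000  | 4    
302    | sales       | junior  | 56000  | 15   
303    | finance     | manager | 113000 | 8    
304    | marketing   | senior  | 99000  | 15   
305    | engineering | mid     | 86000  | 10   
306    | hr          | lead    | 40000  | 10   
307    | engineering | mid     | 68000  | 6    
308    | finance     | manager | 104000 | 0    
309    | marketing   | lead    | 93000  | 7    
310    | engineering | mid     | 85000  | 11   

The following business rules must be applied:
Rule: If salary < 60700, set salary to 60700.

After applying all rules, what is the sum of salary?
839400

Step 1: 2 records have salary < 60700
Step 2: These records originally summed to 96000
Step 3: After setting to minimum: 2 × 60700 = 121400
Step 4: Unaffected records sum: 718000
Step 5: Final sum = 121400 + 718000 = 839400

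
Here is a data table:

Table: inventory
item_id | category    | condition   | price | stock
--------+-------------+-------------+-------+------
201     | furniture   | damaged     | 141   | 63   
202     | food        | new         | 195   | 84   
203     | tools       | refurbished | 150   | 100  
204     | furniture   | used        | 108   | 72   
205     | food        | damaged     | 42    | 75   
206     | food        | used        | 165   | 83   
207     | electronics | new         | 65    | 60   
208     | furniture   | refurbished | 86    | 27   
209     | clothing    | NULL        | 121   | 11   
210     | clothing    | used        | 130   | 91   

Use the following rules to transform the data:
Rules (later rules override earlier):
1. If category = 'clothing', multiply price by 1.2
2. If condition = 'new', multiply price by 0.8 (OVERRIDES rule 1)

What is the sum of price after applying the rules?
1201.2

Step 1: Rule 2 takes priority for records with condition = 'new'
  - 2 records: 260 × 0.8 = 208.0
Step 2: Rule 1 applies to remaining records with category = 'clothing'
  - 2 records: 251 × 1.2 = 301.2
Step 3: Other records unchanged: 692
Step 4: Final sum = 208.0 + 301.2 + 692 = 1201.2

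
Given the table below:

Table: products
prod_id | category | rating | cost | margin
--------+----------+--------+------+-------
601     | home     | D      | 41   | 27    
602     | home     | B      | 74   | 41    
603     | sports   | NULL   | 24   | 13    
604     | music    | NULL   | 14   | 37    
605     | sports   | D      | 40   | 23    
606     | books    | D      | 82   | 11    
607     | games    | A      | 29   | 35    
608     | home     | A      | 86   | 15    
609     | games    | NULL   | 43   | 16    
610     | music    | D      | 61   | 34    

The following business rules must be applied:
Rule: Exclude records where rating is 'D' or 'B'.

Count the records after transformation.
5

Step 1: Count records to exclude
  - 4 (D) + 1 (B) = 5 records
Step 2: Total records: 10
Step 3: Remaining = 10 - 5 = 5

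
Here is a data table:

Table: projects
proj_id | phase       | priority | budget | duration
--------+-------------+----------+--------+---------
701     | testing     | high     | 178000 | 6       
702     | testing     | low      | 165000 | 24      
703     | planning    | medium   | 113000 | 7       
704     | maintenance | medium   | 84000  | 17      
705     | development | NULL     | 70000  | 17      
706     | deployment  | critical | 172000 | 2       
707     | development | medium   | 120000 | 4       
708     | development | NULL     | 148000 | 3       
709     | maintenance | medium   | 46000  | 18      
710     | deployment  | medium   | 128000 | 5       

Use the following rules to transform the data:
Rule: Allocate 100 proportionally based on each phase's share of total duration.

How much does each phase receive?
deployment: 6.8, development: 23.3, maintenance: 33.98, planning: 6.8, testing: 29.13

Step 1: Calculate total duration = 103
Step 2: Calculate each phase's proportion:
  deployment: 7/103 = 6.80% → 6.8
  development: 24/103 = 23.30% → 23.3
  maintenance: 35/103 = 33.98% → 33.98
  planning: 7/103 = 6.80% → 6.8
  testing: 30/103 = 29.13% → 29.13
Step 3: Verify: sum of allocations ≈ 100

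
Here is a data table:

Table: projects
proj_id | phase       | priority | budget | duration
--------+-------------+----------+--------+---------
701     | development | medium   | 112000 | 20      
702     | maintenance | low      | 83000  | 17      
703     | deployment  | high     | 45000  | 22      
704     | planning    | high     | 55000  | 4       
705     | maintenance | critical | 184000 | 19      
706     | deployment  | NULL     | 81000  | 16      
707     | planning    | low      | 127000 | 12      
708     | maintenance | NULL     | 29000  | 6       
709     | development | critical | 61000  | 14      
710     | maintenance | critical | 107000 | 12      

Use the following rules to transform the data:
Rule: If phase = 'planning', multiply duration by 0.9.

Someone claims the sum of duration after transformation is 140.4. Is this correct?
Yes, the result is correct.

Step 1: Calculate the correct sum after transformation
Step 2: Apply multiplier 0.9 to records where phase = 'planning'
Step 3: Correct result = 140.4
Step 4: Claimed result = 140.4
Step 5: 140.4 = 140.4 ✓
Conclusion: The claimed result is correct.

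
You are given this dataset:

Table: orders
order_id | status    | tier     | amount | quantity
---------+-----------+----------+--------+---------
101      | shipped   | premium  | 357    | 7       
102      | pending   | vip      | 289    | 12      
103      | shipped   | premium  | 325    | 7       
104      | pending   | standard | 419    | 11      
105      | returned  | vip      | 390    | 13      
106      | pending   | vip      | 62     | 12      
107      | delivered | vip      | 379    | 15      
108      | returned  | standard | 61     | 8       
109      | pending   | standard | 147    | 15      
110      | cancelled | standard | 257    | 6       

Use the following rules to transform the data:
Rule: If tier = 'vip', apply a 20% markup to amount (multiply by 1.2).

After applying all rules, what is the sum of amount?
2910.0

Step 1: Records with tier = 'vip' have total amount = 1120
Step 2: Apply multiplier: 1120 × 1.2 = 1344.0
Step 3: Other records total: 1566
Step 4: Final sum = 1344.0 + 1566 = 2910.0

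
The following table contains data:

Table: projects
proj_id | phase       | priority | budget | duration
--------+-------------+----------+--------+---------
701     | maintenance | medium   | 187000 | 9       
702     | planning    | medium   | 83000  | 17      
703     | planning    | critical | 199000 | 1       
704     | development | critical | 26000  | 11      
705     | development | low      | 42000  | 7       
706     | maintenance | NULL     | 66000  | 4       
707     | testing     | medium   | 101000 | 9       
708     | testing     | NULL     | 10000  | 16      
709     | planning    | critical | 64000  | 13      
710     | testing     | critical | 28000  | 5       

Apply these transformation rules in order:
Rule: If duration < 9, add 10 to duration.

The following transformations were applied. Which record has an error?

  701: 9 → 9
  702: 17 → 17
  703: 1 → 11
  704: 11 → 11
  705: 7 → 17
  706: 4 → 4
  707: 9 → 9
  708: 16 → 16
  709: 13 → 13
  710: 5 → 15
Record 706 has an error. The correct transformed value should be 14, not 4.

Step 1: Check each record against the rule
Step 2: Record 706 has duration = 4
Step 3: Since 4 < 9, the bonus should have been applied
Step 4: Correct value = 14, but claimed value = 4
Conclusion: Record 706 has the error.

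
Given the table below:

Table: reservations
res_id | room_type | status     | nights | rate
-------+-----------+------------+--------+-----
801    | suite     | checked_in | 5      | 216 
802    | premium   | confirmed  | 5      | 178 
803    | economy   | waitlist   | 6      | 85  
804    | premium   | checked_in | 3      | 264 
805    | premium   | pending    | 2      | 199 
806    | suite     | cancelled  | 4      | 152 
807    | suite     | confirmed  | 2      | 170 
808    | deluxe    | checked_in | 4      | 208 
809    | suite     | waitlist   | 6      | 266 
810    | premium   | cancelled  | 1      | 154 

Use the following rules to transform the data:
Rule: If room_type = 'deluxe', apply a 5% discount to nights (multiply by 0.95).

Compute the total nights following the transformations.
37.8

Step 1: Records with room_type = 'deluxe' have total nights = 4
Step 2: Apply multiplier: 4 × 0.95 = 3.8
Step 3: Other records total: 34
Step 4: Final sum = 3.8 + 34 = 37.8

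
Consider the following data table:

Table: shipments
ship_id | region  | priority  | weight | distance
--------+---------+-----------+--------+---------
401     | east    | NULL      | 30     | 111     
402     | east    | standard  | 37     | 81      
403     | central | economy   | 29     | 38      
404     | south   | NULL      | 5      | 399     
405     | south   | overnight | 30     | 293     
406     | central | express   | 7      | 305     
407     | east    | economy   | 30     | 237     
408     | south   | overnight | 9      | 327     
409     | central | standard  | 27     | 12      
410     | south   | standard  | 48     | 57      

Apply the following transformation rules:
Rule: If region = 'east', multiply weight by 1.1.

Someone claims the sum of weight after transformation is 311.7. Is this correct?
No, the correct result is 261.7.

Step 1: Calculate the correct sum after transformation
Step 2: Apply multiplier 1.1 to records where region = 'east'
Step 3: Correct result = 261.7
Step 4: Claimed result = 311.7
Step 5: 261.7 ≠ 311.7
Conclusion: The claimed result is incorrect. The correct answer is 261.7.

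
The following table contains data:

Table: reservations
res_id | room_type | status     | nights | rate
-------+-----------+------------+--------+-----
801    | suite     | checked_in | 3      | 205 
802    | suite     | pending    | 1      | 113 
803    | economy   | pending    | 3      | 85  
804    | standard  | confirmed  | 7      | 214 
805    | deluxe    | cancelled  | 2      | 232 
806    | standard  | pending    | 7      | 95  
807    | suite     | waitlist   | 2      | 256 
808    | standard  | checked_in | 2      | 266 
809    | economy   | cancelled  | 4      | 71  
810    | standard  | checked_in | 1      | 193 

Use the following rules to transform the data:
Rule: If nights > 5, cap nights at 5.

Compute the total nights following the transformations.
28

Step 1: 2 records have nights > 5
Step 2: These records originally summed to 14
Step 3: After capping: 2 × 5 = 10
Step 4: Unaffected records sum: 18
Step 5: Final sum = 10 + 18 = 28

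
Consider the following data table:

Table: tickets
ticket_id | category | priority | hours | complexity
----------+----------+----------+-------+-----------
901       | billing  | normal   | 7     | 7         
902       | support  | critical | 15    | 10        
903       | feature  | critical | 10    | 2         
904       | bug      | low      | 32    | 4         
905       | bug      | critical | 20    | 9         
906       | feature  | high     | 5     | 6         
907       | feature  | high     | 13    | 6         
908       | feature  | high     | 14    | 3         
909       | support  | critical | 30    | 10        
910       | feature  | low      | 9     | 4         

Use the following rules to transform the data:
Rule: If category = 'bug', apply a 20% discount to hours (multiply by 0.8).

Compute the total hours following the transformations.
144.6

Step 1: Records with category = 'bug' have total hours = 52
Step 2: Apply multiplier: 52 × 0.8 = 41.6
Step 3: Other records total: 103
Step 4: Final sum = 41.6 + 103 = 144.6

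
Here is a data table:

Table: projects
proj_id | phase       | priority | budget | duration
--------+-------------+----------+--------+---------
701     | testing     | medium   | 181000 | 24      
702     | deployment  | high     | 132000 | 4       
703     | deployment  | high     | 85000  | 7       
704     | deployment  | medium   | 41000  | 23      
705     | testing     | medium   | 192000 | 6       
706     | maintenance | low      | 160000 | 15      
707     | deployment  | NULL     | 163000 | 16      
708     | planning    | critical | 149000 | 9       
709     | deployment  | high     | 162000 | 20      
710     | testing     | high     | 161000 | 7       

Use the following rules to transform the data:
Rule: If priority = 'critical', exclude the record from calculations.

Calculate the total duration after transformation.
122

Step 1: Identify records where priority = 'critical'
Step 2: The excluded records sum to 9
Step 3: Original total duration = 131
Step 4: Remaining total = 131 - 9 = 122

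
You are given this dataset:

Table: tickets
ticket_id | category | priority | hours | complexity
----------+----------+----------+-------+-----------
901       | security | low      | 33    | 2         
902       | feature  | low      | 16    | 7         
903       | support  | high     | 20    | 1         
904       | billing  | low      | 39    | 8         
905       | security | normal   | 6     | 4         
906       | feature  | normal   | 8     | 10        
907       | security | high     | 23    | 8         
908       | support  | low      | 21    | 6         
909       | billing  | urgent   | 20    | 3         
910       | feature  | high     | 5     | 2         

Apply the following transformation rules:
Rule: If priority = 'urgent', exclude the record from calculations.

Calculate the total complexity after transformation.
48

Step 1: Identify records where priority = 'urgent'
Step 2: The excluded records sum to 3
Step 3: Original total complexity = 51
Step 4: Remaining total = 51 - 3 = 48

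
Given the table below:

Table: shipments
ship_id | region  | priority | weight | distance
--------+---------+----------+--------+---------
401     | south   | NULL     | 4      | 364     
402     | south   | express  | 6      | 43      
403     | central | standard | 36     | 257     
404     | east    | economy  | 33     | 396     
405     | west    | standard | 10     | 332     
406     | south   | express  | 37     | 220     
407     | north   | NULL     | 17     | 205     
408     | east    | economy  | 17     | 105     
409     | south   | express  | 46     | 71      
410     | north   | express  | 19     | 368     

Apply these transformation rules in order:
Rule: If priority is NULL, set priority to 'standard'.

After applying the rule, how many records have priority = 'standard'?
4

Step 1: Count records where priority IS NULL
Step 2: Found 2 records with NULL priority
Step 3: These records will have priority set to 'standard'
Step 4: Records already having priority = 'standard': 2
Step 5: Answer: 2 + 2 = 4 records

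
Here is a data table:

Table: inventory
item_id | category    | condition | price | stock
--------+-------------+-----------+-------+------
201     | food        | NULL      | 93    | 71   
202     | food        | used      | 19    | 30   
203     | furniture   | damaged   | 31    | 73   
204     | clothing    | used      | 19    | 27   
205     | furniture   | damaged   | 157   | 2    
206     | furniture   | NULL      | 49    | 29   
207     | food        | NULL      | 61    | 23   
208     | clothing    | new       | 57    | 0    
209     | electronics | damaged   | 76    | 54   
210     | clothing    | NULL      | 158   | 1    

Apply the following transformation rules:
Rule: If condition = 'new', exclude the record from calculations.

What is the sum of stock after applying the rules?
310

Step 1: Identify records where condition = 'new'
Step 2: The excluded records sum to 0
Step 3: Original total stock = 310
Step 4: Remaining total = 310 - 0 = 310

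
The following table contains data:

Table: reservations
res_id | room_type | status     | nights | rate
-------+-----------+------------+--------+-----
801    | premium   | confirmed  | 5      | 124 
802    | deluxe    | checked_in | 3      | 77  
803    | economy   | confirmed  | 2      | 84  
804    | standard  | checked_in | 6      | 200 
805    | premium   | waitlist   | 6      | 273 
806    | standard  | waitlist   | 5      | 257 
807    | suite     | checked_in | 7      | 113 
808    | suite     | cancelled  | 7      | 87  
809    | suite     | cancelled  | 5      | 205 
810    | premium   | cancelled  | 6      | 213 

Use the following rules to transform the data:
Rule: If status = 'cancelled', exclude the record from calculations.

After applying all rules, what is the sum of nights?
34

Step 1: Identify records where status = 'cancelled'
Step 2: The excluded records sum to 18
Step 3: Original total nights = 52
Step 4: Remaining total = 52 - 18 = 34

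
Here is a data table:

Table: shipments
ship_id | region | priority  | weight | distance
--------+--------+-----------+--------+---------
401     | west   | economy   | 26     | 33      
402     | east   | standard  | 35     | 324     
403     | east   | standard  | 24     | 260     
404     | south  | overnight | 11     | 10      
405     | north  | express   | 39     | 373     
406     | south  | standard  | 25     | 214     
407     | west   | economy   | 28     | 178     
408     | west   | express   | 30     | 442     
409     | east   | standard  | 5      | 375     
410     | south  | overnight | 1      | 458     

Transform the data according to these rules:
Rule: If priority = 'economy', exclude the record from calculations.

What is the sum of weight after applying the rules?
170

Step 1: Identify records where priority = 'economy'
Step 2: The excluded records sum to 54
Step 3: Original total weight = 224
Step 4: Remaining total = 224 - 54 = 170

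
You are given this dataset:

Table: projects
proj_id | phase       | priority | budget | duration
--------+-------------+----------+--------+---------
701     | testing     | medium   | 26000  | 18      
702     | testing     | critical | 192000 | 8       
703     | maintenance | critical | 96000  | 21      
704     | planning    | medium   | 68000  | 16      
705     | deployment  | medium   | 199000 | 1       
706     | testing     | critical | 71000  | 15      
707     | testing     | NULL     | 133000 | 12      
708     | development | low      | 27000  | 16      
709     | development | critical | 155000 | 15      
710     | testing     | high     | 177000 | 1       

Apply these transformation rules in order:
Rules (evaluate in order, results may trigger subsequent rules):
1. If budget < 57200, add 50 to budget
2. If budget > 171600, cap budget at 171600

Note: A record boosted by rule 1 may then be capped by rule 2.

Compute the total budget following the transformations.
1090900

Step 1: Apply rule 1 to records with budget < 57200
  - 2 records get bonus of 50
  - Of these, 0 records then exceed 171600 and get capped
Step 2: Apply rule 2 to records with budget > 171600
  - 3 records (original) are capped
Step 3: Calculate final sum = 1090900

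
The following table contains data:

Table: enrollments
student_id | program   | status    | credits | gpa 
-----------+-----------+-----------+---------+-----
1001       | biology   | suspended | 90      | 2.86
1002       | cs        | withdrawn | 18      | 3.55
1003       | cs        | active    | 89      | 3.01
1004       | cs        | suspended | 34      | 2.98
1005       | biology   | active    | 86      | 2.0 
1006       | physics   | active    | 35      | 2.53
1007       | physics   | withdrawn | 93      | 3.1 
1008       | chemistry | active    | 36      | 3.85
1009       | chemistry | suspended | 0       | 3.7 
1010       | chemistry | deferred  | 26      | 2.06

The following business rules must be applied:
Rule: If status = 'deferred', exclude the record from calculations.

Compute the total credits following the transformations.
481

Step 1: Identify records where status = 'deferred'
Step 2: The excluded records sum to 26
Step 3: Original total credits = 507
Step 4: Remaining total = 507 - 26 = 481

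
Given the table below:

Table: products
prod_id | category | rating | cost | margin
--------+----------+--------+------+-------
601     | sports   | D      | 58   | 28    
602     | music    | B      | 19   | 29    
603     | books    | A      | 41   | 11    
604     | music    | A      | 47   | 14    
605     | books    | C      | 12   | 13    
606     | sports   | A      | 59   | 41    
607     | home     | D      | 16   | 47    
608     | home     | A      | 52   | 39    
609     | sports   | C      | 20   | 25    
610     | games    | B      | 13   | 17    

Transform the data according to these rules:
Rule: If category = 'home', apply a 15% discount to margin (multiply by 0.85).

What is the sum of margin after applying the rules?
251.1

Step 1: Records with category = 'home' have total margin = 86
Step 2: Apply multiplier: 86 × 0.85 = 73.1
Step 3: Other records total: 178
Step 4: Final sum = 73.1 + 178 = 251.1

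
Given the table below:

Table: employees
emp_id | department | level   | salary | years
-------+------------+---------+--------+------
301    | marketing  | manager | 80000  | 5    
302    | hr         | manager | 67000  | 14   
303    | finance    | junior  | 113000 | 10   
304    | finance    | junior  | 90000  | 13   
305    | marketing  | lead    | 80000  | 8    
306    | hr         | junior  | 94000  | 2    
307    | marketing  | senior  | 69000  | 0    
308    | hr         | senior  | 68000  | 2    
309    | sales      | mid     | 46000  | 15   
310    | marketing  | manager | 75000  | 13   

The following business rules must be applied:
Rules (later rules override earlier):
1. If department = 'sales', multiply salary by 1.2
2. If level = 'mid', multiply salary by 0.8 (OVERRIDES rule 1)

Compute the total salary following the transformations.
772800.0

Step 1: Rule 2 takes priority for records with level = 'mid'
  - 1 records: 46000 × 0.8 = 36800.0
Step 2: Rule 1 applies to remaining records with department = 'sales'
  - 0 records: 0 × 1.2 = 0.0
Step 3: Other records unchanged: 736000
Step 4: Final sum = 36800.0 + 0.0 + 736000 = 772800.0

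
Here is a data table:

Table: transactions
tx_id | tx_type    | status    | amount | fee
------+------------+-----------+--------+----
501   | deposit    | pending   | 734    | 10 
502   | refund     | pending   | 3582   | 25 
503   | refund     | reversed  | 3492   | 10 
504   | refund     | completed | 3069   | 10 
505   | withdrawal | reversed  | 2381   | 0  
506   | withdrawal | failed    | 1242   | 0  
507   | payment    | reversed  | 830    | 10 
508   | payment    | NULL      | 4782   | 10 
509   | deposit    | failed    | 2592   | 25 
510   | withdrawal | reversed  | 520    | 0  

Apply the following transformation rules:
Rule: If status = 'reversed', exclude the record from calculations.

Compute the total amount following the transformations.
16001

Step 1: Identify records where status = 'reversed'
Step 2: The excluded records sum to 7223
Step 3: Original total amount = 23224
Step 4: Remaining total = 23224 - 7223 = 16001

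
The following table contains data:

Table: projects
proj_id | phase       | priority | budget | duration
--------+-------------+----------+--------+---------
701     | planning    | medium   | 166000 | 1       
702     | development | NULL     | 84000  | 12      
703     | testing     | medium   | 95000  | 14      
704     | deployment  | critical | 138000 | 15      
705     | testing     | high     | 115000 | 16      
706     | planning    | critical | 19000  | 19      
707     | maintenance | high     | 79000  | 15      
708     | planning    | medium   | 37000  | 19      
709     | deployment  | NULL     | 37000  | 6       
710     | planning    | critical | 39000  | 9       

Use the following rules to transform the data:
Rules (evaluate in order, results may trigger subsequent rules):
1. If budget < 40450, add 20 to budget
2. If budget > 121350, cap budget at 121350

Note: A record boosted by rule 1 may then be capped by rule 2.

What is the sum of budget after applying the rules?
747780

Step 1: Apply rule 1 to records with budget < 40450
  - 4 records get bonus of 20
  - Of these, 0 records then exceed 121350 and get capped
Step 2: Apply rule 2 to records with budget > 121350
  - 2 records (original) are capped
Step 3: Calculate final sum = 747780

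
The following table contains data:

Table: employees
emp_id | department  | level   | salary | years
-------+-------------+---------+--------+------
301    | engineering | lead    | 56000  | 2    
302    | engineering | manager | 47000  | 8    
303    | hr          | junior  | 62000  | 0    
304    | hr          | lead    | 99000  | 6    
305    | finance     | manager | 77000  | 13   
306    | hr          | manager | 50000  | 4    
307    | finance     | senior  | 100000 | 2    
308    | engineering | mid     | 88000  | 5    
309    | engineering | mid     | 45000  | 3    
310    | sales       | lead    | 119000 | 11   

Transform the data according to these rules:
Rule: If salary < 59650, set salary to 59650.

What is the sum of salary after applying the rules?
783600

Step 1: 4 records have salary < 59650
Step 2: These records originally summed to 198000
Step 3: After setting to minimum: 4 × 59650 = 238600
Step 4: Unaffected records sum: 545000
Step 5: Final sum = 238600 + 545000 = 783600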